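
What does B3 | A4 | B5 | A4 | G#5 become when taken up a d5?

A diminished fifth up from B3 gives F4.
A diminished fifth up from A4 gives Eb5.
B5: a fifth up reaches F, and 6 semitones makes it F6.
A4 up a diminished fifth is Eb5.
A diminished fifth up from G#5 gives D6.

F4 Eb5 F6 Eb5 D6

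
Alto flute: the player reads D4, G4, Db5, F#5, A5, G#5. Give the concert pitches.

A3 D4 Ab4 C#5 E5 D#5

The alto flute sounds a perfect fourth below written, so transpose each written note down a perfect fourth.
D4 to A3
G4 to D4
Db5 to Ab4
F#5 to C#5
A5 to E5
G#5 to D#5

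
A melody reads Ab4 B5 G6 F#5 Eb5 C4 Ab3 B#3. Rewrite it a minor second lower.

Ab4 gives G4
B5 gives A#5
G6 gives F#6
F#5 gives E#5
Eb5 gives D5
C4 gives B3
Ab3 gives G3
B#3 gives A##3

G4 A#5 F#6 E#5 D5 B3 G3 A##3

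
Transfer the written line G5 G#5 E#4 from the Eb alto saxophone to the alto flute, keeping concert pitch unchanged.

Eb5 E5 C#4

First find concert pitch: the Eb alto saxophone sounds a major sixth below written, so G5 G#5 E#4 sounds Bb4 B4 G#3.
Then write for alto flute: it sounds a perfect fourth below written, so the part must be a perfect fourth above concert.
Bb4 → Eb5
B4 → E5
G#3 → C#4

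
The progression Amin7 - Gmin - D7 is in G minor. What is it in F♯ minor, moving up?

G#min7 F#min C#7

G minor up to F♯ minor is a major seventh; each chord root moves by that interval while the quality stays the same.
Amin7: root A up a major seventh → G#, giving G#min7.
Gmin: root G up a major seventh → F#, giving F#min.
D7: root D up a major seventh → C#, giving C#7.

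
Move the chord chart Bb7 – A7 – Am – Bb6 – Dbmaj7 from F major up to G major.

F major up to G major is a major second; each chord root moves by that interval while the quality stays the same.
Bb7: root Bb up a major second → C, giving C7.
A7: root A up a major second → B, giving B7.
Am: root A up a major second → B, giving Bm.
Bb6: root Bb up a major second → C, giving C6.
Dbmaj7: root Db up a major second → Eb, giving Ebmaj7.

C7 B7 Bm C6 Ebmaj7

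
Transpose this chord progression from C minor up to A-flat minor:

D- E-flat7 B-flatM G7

Bb- Cb7 GbM Eb7

C minor up to A-flat minor is a minor sixth; each chord root moves by that interval while the quality stays the same.
D-: root D up a minor sixth → Bb, giving Bb-.
E-flat7: root E-flat up a minor sixth → Cb, giving Cb7.
B-flatM: root B-flat up a minor sixth → Gb, giving GbM.
G7: root G up a minor sixth → Eb, giving Eb7.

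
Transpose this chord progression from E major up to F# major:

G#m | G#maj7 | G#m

E major up to F# major is a major second; each chord root moves by that interval while the quality stays the same.
G#m: root G# up a major second → A#, giving A#m.
G#maj7: root G# up a major second → A#, giving A#maj7.
G#m: root G# up a major second → A#, giving A#m.

A#m A#maj7 A#m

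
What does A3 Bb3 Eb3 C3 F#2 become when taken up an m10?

C5 Db5 Gb4 Eb4 A3

A3 to C5
Bb3 to Db5
Eb3 to Gb4
C3 to Eb4
F#2 to A3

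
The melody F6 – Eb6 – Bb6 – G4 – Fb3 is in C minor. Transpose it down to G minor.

C minor to G minor down is a perfect fourth, so every note moves down by that interval.
F6 → C6
Eb6 → Bb5
Bb6 → F6
G4 → D4
Fb3 → Cb3

C6 Bb5 F6 D4 Cb3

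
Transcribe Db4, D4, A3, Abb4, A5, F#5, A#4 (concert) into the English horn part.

Ab4 A4 E4 Ebb5 E6 C#6 E#5

Written C4 sounds as F3 on the English horn, so concert pitches are written a perfect fifth up.
Db4 → Ab4
D4 → A4
A3 → E4
Abb4 → Ebb5
A5 → E6
F#5 → C#6
A#4 → E#5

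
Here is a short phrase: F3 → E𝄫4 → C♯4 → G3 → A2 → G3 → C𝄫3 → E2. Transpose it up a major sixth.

F3 becomes D4
Ebb4 becomes Cb5
C#4 becomes A#4
G3 becomes E4
A2 becomes F#3
G3 becomes E4
Cbb3 becomes Abb3
E2 becomes C#3

D4 Cb5 A#4 E4 F#3 E4 Abb3 C#3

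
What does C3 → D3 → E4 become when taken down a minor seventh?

C3 down a minor seventh is D2.
D3 down a minor seventh is E2.
E4: a seventh down reaches F, and 10 semitones makes it F#3.

D2 E2 F#3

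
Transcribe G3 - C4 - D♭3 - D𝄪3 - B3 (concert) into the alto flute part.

C4 F4 Gb3 G##3 E4

The alto flute sounds a perfect fourth below written, so the written part must be a perfect fourth above concert — transpose each note up.
G3 gives C4
C4 gives F4
Db3 gives Gb3
D##3 gives G##3
B3 gives E4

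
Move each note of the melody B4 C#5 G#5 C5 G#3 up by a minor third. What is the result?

B4 gives D5
C#5 gives E5
G#5 gives B5
C5 gives Eb5
G#3 gives B3

D5 E5 B5 Eb5 B3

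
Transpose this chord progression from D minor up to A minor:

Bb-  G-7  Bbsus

F- D-7 Fsus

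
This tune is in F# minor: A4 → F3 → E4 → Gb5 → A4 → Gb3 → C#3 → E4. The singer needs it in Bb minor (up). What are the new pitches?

Db5 Bbb3 Ab4 Cbb6 Db5 Cbb4 F3 Ab4

F# minor to Bb minor up is a diminished fourth, so every note moves up by that interval.
A4 becomes Db5
F3 becomes Bbb3
E4 becomes Ab4
Gb5 becomes Cbb6
A4 becomes Db5
Gb3 becomes Cbb4
C#3 becomes F3
E4 becomes Ab4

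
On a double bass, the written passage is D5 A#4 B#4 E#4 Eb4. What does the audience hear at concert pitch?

D4 A#3 B#3 E#3 Eb3

Written C4 on the double bass sounds as C3, a perfect octave lower; apply that shift to every note.
D5 -> D4
A#4 -> A#3
B#4 -> B#3
E#4 -> E#3
Eb4 -> Eb3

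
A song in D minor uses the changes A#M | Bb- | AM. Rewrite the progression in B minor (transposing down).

F##M G- F#M

D minor down to B minor is a minor third; each chord root moves by that interval while the quality stays the same.
A#M: root A# down a minor third → F##, giving F##M.
Bb-: root Bb down a minor third → G, giving G-.
AM: root A down a minor third → F#, giving F#M.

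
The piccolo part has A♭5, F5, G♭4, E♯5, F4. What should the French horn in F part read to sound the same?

First find concert pitch: the piccolo sounds a perfect octave above written, so A♭5 F5 G♭4 E♯5 F4 sounds Ab6 F6 Gb5 E#6 F5.
Then write for French horn in F: it sounds a perfect fifth below written, so the part must be a perfect fifth above concert.
Ab6 → Eb7
F6 → C7
Gb5 → Db6
E#6 → B#6
F5 → C6

Eb7 C7 Db6 B#6 C6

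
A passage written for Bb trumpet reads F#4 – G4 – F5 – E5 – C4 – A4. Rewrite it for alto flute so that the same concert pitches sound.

A4 Bb4 Ab5 G5 Eb4 C5

First find concert pitch: the Bb trumpet sounds a major second below written, so F#4 G4 F5 E5 C4 A4 sounds E4 F4 Eb5 D5 Bb3 G4.
Then write for alto flute: it sounds a perfect fourth below written, so the part must be a perfect fourth above concert.
E4 → A4
F4 → Bb4
Eb5 → Ab5
D5 → G5
Bb3 → Eb4
G4 → C5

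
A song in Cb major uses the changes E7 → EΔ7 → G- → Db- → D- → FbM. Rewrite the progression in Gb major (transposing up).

B7 BΔ7 D- Ab- A- CbM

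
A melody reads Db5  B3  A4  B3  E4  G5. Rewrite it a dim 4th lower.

A4 F##3 E#4 F##3 B#3 D#5

Db5 to A4
B3 to F##3
A4 to E#4
B3 to F##3
E4 to B#3
G5 to D#5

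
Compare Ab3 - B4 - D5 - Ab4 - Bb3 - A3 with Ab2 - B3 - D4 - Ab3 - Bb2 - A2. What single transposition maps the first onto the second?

down a perfect octave

Take the first pair: Ab3 → Ab2. A to A spans 8 letter names, so the interval is some kind of octave.
Ab2 to Ab3 is 12 semitones, which makes it a perfect octave; the second version is lower, so the direction is down.
Checking another pair — A3 → A2 — gives the same interval.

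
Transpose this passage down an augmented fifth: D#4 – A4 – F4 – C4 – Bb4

G3 Db4 Bbb3 Fb3 Ebb4

D#4 down an augmented fifth is G3.
An augmented fifth down from A4 gives Db4.
F4: a fifth down reaches B, and 8 semitones makes it Bbb3.
C4 down an augmented fifth is Fb3.
Bb4 down an augmented fifth is Ebb4.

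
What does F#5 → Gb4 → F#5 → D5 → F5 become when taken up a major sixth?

A major sixth up from F#5 gives D#6.
Gb4 up a major sixth is Eb5.
F#5: a sixth up reaches D, and 9 semitones makes it D#6.
D5 up a major sixth is B5.
F5 up a major sixth is D6.

D#6 Eb5 D#6 B5 D6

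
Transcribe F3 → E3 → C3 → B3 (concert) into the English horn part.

Written C4 sounds as F3 on the English horn, so concert pitches are written a perfect fifth up.
F3 -> C4
E3 -> B3
C3 -> G3
B3 -> F#4

C4 B3 G3 F#4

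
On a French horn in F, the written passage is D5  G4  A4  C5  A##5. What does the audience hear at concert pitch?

G4 C4 D4 F4 D##5

The French horn in F sounds a perfect fifth below written, so transpose each written note down a perfect fifth.
D5 gives G4
G4 gives C4
A4 gives D4
C5 gives F4
A##5 gives D##5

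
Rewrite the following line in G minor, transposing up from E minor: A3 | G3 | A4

C4 Bb3 C5

From E up to G is a minor third; apply that to each pitch.
A3 → C4
G3 → Bb3
A4 → C5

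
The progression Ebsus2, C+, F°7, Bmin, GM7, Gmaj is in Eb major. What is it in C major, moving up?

Csus2 A+ D°7 G#min EM7 Emaj

Eb major up to C major is a major sixth; each chord root moves by that interval while the quality stays the same.
Ebsus2: root Eb up a major sixth → C, giving Csus2.
C+: root C up a major sixth → A, giving A+.
F°7: root F up a major sixth → D, giving D°7.
Bmin: root B up a major sixth → G#, giving G#min.
GM7: root G up a major sixth → E, giving EM7.
Gmaj: root G up a major sixth → E, giving Emaj.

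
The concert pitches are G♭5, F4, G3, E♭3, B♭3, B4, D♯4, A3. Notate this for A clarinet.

Bbb5 Ab4 Bb3 Gb3 Db4 D5 F#4 C4

The A clarinet sounds a minor third below written, so the written part must be a minor third above concert — transpose each note up.
Gb5 → Bbb5
F4 → Ab4
G3 → Bb3
Eb3 → Gb3
Bb3 → Db4
B4 → D5
D#4 → F#4
A3 → C4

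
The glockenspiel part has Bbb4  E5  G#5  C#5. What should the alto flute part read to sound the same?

First find concert pitch: the glockenspiel sounds a perfect fifteenth above written, so Bbb4 E5 G#5 C#5 sounds Bbb6 E7 G#7 C#7.
Then write for alto flute: it sounds a perfect fourth below written, so the part must be a perfect fourth above concert.
Bbb6 → Ebb7
E7 → A7
G#7 → C#8
C#7 → F#7

Ebb7 A7 C#8 F#7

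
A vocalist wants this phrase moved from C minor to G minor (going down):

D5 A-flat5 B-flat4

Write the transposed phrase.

From C down to G is a perfect fourth; apply that to each pitch.
D5 → A4
Ab5 → Eb5
Bb4 → F4

A4 Eb5 F4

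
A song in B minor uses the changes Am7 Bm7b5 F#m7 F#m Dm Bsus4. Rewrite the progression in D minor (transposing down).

B minor down to D minor is a major sixth; each chord root moves by that interval while the quality stays the same.
Am7: root A down a major sixth → C, giving Cm7.
Bm7b5: root B down a major sixth → D, giving Dm7b5.
F#m7: root F# down a major sixth → A, giving Am7.
F#m: root F# down a major sixth → A, giving Am.
Dm: root D down a major sixth → F, giving Fm.
Bsus4: root B down a major sixth → D, giving Dsus4.

Cm7 Dm7b5 Am7 Am Fm Dsus4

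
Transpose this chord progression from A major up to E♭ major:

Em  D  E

Bbm Ab Bb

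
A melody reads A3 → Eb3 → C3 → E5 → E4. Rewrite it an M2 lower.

G3 Db3 Bb2 D5 D4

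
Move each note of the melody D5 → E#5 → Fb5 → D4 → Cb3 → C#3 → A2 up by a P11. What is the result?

G6 A#6 Bbb6 G5 Fb4 F#4 D4

A perfect eleventh up from D5 gives G6.
A perfect eleventh up from E#5 gives A#6.
Fb5: an eleventh up reaches B, and 17 semitones makes it Bbb6.
D4: an eleventh up reaches G, and 17 semitones makes it G5.
Cb3: an eleventh up reaches F, and 17 semitones makes it Fb4.
C#3: an eleventh up reaches F, and 17 semitones makes it F#4.
A perfect eleventh up from A2 gives D4.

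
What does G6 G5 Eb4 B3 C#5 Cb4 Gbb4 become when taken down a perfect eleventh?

D5 D4 Bb2 F#2 G#3 Gb2 Dbb3

G6 down a perfect eleventh is D5.
G5 down a perfect eleventh is D4.
Eb4 down a perfect eleventh is Bb2.
B3: an eleventh down reaches F, and 17 semitones makes it F#2.
C#5: an eleventh down reaches G, and 17 semitones makes it G#3.
Cb4 down a perfect eleventh is Gb2.
Gbb4: an eleventh down reaches D, and 17 semitones makes it Dbb3.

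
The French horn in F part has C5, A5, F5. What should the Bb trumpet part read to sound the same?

G4 E5 C5

First find concert pitch: the French horn in F sounds a perfect fifth below written, so C5 A5 F5 sounds F4 D5 Bb4.
Then write for Bb trumpet: it sounds a major second below written, so the part must be a major second above concert.
F4 → G4
D5 → E5
Bb4 → C5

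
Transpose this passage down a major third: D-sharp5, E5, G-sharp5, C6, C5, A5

B4 C5 E5 Ab5 Ab4 F5

D#5 becomes B4
E5 becomes C5
G#5 becomes E5
C6 becomes Ab5
C5 becomes Ab4
A5 becomes F5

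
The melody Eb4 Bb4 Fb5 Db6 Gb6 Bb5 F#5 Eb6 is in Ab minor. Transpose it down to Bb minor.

F3 C4 Gb4 Eb5 Ab5 C5 G#4 F5

From Ab down to Bb is a minor seventh; apply that to each pitch.
Eb4 -> F3
Bb4 -> C4
Fb5 -> Gb4
Db6 -> Eb5
Gb6 -> Ab5
Bb5 -> C5
F#5 -> G#4
Eb6 -> F5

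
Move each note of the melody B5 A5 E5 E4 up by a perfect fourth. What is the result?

E6 D6 A5 A4

B5 gives E6
A5 gives D6
E5 gives A5
E4 gives A4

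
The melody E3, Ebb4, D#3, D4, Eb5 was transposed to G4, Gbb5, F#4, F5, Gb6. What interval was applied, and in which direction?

From E3 to G4 is 10 letter names — a tenth of some quality.
E3 to G4 is 15 semitones, which makes it a minor tenth; the second version is higher, so the direction is up.
Checking another pair — Eb5 → Gb6 — gives the same interval.

up a minor tenth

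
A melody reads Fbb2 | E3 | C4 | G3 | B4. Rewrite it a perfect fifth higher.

A perfect fifth up from Fbb2 gives Cbb3.
E3 up a perfect fifth is B3.
C4: a fifth up reaches G, and 7 semitones makes it G4.
A perfect fifth up from G3 gives D4.
B4 up a perfect fifth is F#5.

Cbb3 B3 G4 D4 F#5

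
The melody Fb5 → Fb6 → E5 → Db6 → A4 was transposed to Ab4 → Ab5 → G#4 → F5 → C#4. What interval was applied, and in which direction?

down a minor sixth

From Fb5 to Ab4 is 6 letter names — a sixth of some quality.
Ab4 to Fb5 is 8 semitones, which makes it a minor sixth; the second version is lower, so the direction is down.
Checking another pair — A4 → C#4 — gives the same interval.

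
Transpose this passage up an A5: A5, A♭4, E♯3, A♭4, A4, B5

E#6 E5 B##3 E5 E#5 F##6

An augmented fifth up from A5 gives E#6.
An augmented fifth up from Ab4 gives E5.
E#3: a fifth up reaches B, and 8 semitones makes it B##3.
Ab4 up an augmented fifth is E5.
An augmented fifth up from A4 gives E#5.
An augmented fifth up from B5 gives F##6.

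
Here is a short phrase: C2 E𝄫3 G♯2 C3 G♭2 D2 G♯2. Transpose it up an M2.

D2 Fb3 A#2 D3 Ab2 E2 A#2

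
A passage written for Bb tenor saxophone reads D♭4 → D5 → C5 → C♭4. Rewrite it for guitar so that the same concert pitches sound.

Cb4 C5 Bb4 Bbb3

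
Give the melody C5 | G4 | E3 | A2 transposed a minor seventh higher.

Bb5 F5 D4 G3

C5 to Bb5
G4 to F5
E3 to D4
A2 to G3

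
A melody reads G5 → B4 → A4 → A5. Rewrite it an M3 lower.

Eb5 G4 F4 F5

G5 becomes Eb5
B4 becomes G4
A4 becomes F4
A5 becomes F5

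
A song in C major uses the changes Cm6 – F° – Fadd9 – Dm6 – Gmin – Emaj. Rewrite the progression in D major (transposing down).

Dm6 G° Gadd9 Em6 Amin F#maj

C major down to D major is a minor seventh; each chord root moves by that interval while the quality stays the same.
Cm6: root C down a minor seventh → D, giving Dm6.
F°: root F down a minor seventh → G, giving G°.
Fadd9: root F down a minor seventh → G, giving Gadd9.
Dm6: root D down a minor seventh → E, giving Em6.
Gmin: root G down a minor seventh → A, giving Amin.
Emaj: root E down a minor seventh → F#, giving F#maj.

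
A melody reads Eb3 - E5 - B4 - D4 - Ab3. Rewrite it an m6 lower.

Eb3 gives G2
E5 gives G#4
B4 gives D#4
D4 gives F#3
Ab3 gives C3

G2 G#4 D#4 F#3 C3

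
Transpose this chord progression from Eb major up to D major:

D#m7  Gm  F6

Eb major up to D major is a major seventh; each chord root moves by that interval while the quality stays the same.
D#m7: root D# up a major seventh → C##, giving C##m7.
Gm: root G up a major seventh → F#, giving F#m.
F6: root F up a major seventh → E, giving E6.

C##m7 F#m E6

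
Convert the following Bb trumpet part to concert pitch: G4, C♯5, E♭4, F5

F4 B4 Db4 Eb5

The Bb trumpet sounds a major second below written, so transpose each written note down a major second.
G4 gives F4
C#5 gives B4
Eb4 gives Db4
F5 gives Eb5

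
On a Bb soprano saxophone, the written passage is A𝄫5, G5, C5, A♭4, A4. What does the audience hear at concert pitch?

Written C4 on the Bb soprano saxophone sounds as Bb3, a major second lower; apply that shift to every note.
Abb5 becomes Gbb5
G5 becomes F5
C5 becomes Bb4
Ab4 becomes Gb4
A4 becomes G4

Gbb5 F5 Bb4 Gb4 G4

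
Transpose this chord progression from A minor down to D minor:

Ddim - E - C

Gdim A F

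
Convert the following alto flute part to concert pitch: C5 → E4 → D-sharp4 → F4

The alto flute sounds a perfect fourth below written, so transpose each written note down a perfect fourth.
C5 -> G4
E4 -> B3
D#4 -> A#3
F4 -> C4

G4 B3 A#3 C4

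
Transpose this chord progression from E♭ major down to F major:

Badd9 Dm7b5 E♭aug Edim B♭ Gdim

C#add9 Em7b5 Faug F#dim C Adim

E♭ major down to F major is a minor seventh; each chord root moves by that interval while the quality stays the same.
Badd9: root B down a minor seventh → C#, giving C#add9.
Dm7b5: root D down a minor seventh → E, giving Em7b5.
E♭aug: root E♭ down a minor seventh → F, giving Faug.
Edim: root E down a minor seventh → F#, giving F#dim.
B♭: root B♭ down a minor seventh → C, giving C.
Gdim: root G down a minor seventh → A, giving Adim.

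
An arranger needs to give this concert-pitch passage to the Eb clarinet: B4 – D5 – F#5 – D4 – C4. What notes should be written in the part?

G#4 B4 D#5 B3 A3

Written C4 sounds as Eb4 on the Eb clarinet, so concert pitches are written a minor third down.
B4 to G#4
D5 to B4
F#5 to D#5
D4 to B3
C4 to A3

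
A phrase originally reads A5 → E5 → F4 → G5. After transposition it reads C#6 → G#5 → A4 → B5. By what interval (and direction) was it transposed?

up a major third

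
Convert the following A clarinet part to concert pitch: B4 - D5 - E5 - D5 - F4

G#4 B4 C#5 B4 D4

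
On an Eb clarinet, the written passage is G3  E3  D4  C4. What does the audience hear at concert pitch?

Bb3 G3 F4 Eb4

Written C4 on the Eb clarinet sounds as Eb4, a minor third higher; apply that shift to every note.
G3 gives Bb3
E3 gives G3
D4 gives F4
C4 gives Eb4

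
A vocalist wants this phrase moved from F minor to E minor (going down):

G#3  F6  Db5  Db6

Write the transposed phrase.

F##3 E6 C5 C6

F minor to E minor down is a minor second, so every note moves down by that interval.
G#3 gives F##3
F6 gives E6
Db5 gives C5
Db6 gives C6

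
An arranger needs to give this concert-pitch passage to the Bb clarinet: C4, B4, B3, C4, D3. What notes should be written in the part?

D4 C#5 C#4 D4 E3

Written C4 sounds as Bb3 on the Bb clarinet, so concert pitches are written a major second up.
C4 -> D4
B4 -> C#5
B3 -> C#4
C4 -> D4
D3 -> E3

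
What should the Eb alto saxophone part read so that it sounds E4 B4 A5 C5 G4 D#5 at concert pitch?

C#5 G#5 F#6 A5 E5 B#5

The Eb alto saxophone sounds a major sixth below written, so the written part must be a major sixth above concert — transpose each note up.
E4 -> C#5
B4 -> G#5
A5 -> F#6
C5 -> A5
G4 -> E5
D#5 -> B#5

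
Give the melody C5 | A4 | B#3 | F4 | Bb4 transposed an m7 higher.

Bb5 G5 A#4 Eb5 Ab5

A minor seventh up from C5 gives Bb5.
A4: a seventh up reaches G, and 10 semitones makes it G5.
A minor seventh up from B#3 gives A#4.
A minor seventh up from F4 gives Eb5.
Bb4 up a minor seventh is Ab5.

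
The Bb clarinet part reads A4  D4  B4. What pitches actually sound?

The Bb clarinet sounds a major second below written, so transpose each written note down a major second.
A4 -> G4
D4 -> C4
B4 -> A4

G4 C4 A4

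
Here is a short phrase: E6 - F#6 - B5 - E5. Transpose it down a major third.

C6 D6 G5 C5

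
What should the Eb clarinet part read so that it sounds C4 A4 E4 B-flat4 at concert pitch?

The Eb clarinet sounds a minor third above written, so the written part must be a minor third below concert — transpose each note down.
C4 → A3
A4 → F#4
E4 → C#4
Bb4 → G4

A3 F#4 C#4 G4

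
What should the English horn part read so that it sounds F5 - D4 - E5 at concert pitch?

Written C4 sounds as F3 on the English horn, so concert pitches are written a perfect fifth up.
F5 -> C6
D4 -> A4
E5 -> B5

C6 A4 B5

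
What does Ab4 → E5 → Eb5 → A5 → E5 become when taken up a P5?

Eb5 B5 Bb5 E6 B5

Ab4 up a perfect fifth is Eb5.
A perfect fifth up from E5 gives B5.
Eb5 up a perfect fifth is Bb5.
A5 up a perfect fifth is E6.
E5: a fifth up reaches B, and 7 semitones makes it B5.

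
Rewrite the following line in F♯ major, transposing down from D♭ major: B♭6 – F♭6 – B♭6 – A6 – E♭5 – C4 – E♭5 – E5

D#6 A5 D#6 C##6 G#4 E#3 G#4 G##4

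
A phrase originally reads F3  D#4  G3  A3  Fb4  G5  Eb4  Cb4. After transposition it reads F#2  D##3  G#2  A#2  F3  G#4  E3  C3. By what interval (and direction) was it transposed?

down a diminished octave

Take the first pair: F3 → F#2. F to F spans 8 letter names, so the interval is some kind of octave.
F#2 to F3 is 11 semitones, which makes it a diminished octave; the second version is lower, so the direction is down.
Checking another pair — Cb4 → C3 — gives the same interval.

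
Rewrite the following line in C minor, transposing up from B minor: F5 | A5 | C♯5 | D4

B minor to C minor up is a minor second, so every note moves up by that interval.
F5 → Gb5
A5 → Bb5
C#5 → D5
D4 → Eb4

Gb5 Bb5 D5 Eb4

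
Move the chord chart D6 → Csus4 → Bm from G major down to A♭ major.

G major down to A♭ major is a major seventh; each chord root moves by that interval while the quality stays the same.
D6: root D down a major seventh → Eb, giving Eb6.
Csus4: root C down a major seventh → Db, giving Dbsus4.
Bm: root B down a major seventh → C, giving Cm.

Eb6 Dbsus4 Cm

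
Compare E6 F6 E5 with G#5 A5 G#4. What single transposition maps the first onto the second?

down a minor sixth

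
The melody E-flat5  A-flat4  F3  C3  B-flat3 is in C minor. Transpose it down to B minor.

From C down to B is a minor second; apply that to each pitch.
Eb5 becomes D5
Ab4 becomes G4
F3 becomes E3
C3 becomes B2
Bb3 becomes A3

D5 G4 E3 B2 A3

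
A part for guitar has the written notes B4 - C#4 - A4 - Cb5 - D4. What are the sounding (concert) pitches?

B3 C#3 A3 Cb4 D3

The guitar sounds a perfect octave below written, so transpose each written note down a perfect octave.
B4 gives B3
C#4 gives C#3
A4 gives A3
Cb5 gives Cb4
D4 gives D3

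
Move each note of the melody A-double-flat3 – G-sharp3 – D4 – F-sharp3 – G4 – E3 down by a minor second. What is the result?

Gb3 F##3 C#4 E#3 F#4 D#3

Abb3 becomes Gb3
G#3 becomes F##3
D4 becomes C#4
F#3 becomes E#3
G4 becomes F#4
E3 becomes D#3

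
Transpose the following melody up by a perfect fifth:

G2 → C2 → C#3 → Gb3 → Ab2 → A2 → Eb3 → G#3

G2 to D3
C2 to G2
C#3 to G#3
Gb3 to Db4
Ab2 to Eb3
A2 to E3
Eb3 to Bb3
G#3 to D#4

D3 G2 G#3 Db4 Eb3 E3 Bb3 D#4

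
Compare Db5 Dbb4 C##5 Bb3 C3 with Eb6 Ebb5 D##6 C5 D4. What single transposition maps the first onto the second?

From Db5 to Eb6 is 9 letter names — a ninth of some quality.
Db5 to Eb6 is 14 semitones, which makes it a major ninth; the second version is higher, so the direction is up.
Checking another pair — C3 → D4 — gives the same interval.

up a major ninth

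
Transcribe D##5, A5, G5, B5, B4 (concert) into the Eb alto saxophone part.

B##5 F#6 E6 G#6 G#5

The Eb alto saxophone sounds a major sixth below written, so the written part must be a major sixth above concert — transpose each note up.
D##5 -> B##5
A5 -> F#6
G5 -> E6
B5 -> G#6
B4 -> G#5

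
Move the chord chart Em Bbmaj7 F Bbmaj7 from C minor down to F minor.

Am Ebmaj7 Bb Ebmaj7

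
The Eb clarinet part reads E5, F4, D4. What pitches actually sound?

Written C4 on the Eb clarinet sounds as Eb4, a minor third higher; apply that shift to every note.
E5 -> G5
F4 -> Ab4
D4 -> F4

G5 Ab4 F4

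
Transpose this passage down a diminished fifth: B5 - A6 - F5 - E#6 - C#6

E#5 D#6 B4 A##5 F##5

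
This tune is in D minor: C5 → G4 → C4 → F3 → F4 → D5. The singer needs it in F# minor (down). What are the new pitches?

E4 B3 E3 A2 A3 F#4

D minor to F# minor down is a minor sixth, so every note moves down by that interval.
C5 to E4
G4 to B3
C4 to E3
F3 to A2
F4 to A3
D5 to F#4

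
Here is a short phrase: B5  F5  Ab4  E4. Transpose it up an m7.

B5 -> A6
F5 -> Eb6
Ab4 -> Gb5
E4 -> D5

A6 Eb6 Gb5 D5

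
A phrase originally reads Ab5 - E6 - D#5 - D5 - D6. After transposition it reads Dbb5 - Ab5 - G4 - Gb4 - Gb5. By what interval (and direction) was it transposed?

Take the first pair: Ab5 → Dbb5. A to D spans 5 letter names, so the interval is some kind of fifth.
Dbb5 to Ab5 is 8 semitones, which makes it an augmented fifth; the second version is lower, so the direction is down.
Checking another pair — D6 → Gb5 — gives the same interval.

down an augmented fifth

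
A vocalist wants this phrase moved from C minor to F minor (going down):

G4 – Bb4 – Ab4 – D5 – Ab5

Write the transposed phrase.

C4 Eb4 Db4 G4 Db5

C minor to F minor down is a perfect fifth, so every note moves down by that interval.
G4 -> C4
Bb4 -> Eb4
Ab4 -> Db4
D5 -> G4
Ab5 -> Db5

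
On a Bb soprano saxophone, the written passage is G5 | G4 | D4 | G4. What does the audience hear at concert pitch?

F5 F4 C4 F4

Written C4 on the Bb soprano saxophone sounds as Bb3, a major second lower; apply that shift to every note.
G5 to F5
G4 to F4
D4 to C4
G4 to F4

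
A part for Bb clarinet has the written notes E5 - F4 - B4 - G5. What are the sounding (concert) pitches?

D5 Eb4 A4 F5

Written C4 on the Bb clarinet sounds as Bb3, a major second lower; apply that shift to every note.
E5 becomes D5
F4 becomes Eb4
B4 becomes A4
G5 becomes F5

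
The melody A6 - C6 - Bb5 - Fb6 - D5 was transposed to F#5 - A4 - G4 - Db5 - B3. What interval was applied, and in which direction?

down a minor tenth

From A6 to F#5 is 10 letter names — a tenth of some quality.
F#5 to A6 is 15 semitones, which makes it a minor tenth; the second version is lower, so the direction is down.
Checking another pair — D5 → B3 — gives the same interval.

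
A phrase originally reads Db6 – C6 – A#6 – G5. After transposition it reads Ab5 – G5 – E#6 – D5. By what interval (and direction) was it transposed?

down a perfect fourth

Take the first pair: Db6 → Ab5. D to A spans 4 letter names, so the interval is some kind of fourth.
Ab5 to Db6 is 5 semitones, which makes it a perfect fourth; the second version is lower, so the direction is down.
Checking another pair — G5 → D5 — gives the same interval.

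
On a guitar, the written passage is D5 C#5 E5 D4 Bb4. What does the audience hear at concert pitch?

D4 C#4 E4 D3 Bb3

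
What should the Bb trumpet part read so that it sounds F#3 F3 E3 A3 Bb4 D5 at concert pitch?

G#3 G3 F#3 B3 C5 E5

Written C4 sounds as Bb3 on the Bb trumpet, so concert pitches are written a major second up.
F#3 gives G#3
F3 gives G3
E3 gives F#3
A3 gives B3
Bb4 gives C5
D5 gives E5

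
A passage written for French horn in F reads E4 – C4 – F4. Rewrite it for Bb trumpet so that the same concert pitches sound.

First find concert pitch: the French horn in F sounds a perfect fifth below written, so E4 C4 F4 sounds A3 F3 Bb3.
Then write for Bb trumpet: it sounds a major second below written, so the part must be a major second above concert.
A3 → B3
F3 → G3
Bb3 → C4

B3 G3 C4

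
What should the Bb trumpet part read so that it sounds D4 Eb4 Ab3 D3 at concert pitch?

E4 F4 Bb3 E3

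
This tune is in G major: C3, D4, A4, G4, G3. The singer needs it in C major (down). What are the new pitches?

G major to C major down is a perfect fifth, so every note moves down by that interval.
C3 -> F2
D4 -> G3
A4 -> D4
G4 -> C4
G3 -> C3

F2 G3 D4 C4 C3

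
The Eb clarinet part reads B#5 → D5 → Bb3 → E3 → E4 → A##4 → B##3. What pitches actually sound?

D#6 F5 Db4 G3 G4 C##5 D##4

Written C4 on the Eb clarinet sounds as Eb4, a minor third higher; apply that shift to every note.
B#5 gives D#6
D5 gives F5
Bb3 gives Db4
E3 gives G3
E4 gives G4
A##4 gives C##5
B##3 gives D##4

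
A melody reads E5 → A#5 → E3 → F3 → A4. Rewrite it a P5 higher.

E5: a fifth up reaches B, and 7 semitones makes it B5.
A#5 up a perfect fifth is E#6.
E3 up a perfect fifth is B3.
F3: a fifth up reaches C, and 7 semitones makes it C4.
A4: a fifth up reaches E, and 7 semitones makes it E5.

B5 E#6 B3 C4 E5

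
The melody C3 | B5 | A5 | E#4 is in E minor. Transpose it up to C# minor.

A3 G#6 F#6 C##5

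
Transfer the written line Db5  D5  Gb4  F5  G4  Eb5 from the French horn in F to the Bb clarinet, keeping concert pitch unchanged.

Ab4 A4 Db4 C5 D4 Bb4

First find concert pitch: the French horn in F sounds a perfect fifth below written, so Db5 D5 Gb4 F5 G4 Eb5 sounds Gb4 G4 Cb4 Bb4 C4 Ab4.
Then write for Bb clarinet: it sounds a major second below written, so the part must be a major second above concert.
Gb4 → Ab4
G4 → A4
Cb4 → Db4
Bb4 → C5
C4 → D4
Ab4 → Bb4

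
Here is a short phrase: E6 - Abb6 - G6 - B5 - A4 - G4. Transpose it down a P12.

A perfect twelfth down from E6 gives A4.
A perfect twelfth down from Abb6 gives Dbb5.
G6: a twelfth down reaches C, and 19 semitones makes it C5.
A perfect twelfth down from B5 gives E4.
A4: a twelfth down reaches D, and 19 semitones makes it D3.
A perfect twelfth down from G4 gives C3.

A4 Dbb5 C5 E4 D3 C3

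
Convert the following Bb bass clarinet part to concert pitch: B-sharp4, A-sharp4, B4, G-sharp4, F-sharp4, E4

A#3 G#3 A3 F#3 E3 D3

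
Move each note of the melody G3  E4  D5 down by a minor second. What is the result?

G3 -> F#3
E4 -> D#4
D5 -> C#5

F#3 D#4 C#5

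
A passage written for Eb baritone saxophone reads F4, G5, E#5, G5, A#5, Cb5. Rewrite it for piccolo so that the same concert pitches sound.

Ab1 Bb2 G#2 Bb2 C#3 Ebb2

First find concert pitch: the Eb baritone saxophone sounds a major thirteenth below written, so F4 G5 E#5 G5 A#5 Cb5 sounds Ab2 Bb3 G#3 Bb3 C#4 Ebb3.
Then write for piccolo: it sounds a perfect octave above written, so the part must be a perfect octave below concert.
Ab2 → Ab1
Bb3 → Bb2
G#3 → G#2
Bb3 → Bb2
C#4 → C#3
Ebb3 → Ebb2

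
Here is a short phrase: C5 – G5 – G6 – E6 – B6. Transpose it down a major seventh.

C5: a seventh down reaches D, and 11 semitones makes it Db4.
A major seventh down from G5 gives Ab4.
A major seventh down from G6 gives Ab5.
A major seventh down from E6 gives F5.
B6: a seventh down reaches C, and 11 semitones makes it C6.

Db4 Ab4 Ab5 F5 C6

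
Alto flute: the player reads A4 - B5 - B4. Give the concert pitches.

E4 F#5 F#4

Written C4 on the alto flute sounds as G3, a perfect fourth lower; apply that shift to every note.
A4 → E4
B5 → F#5
B4 → F#4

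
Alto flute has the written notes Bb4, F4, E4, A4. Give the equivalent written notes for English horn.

C5 G4 F#4 B4

First find concert pitch: the alto flute sounds a perfect fourth below written, so Bb4 F4 E4 A4 sounds F4 C4 B3 E4.
Then write for English horn: it sounds a perfect fifth below written, so the part must be a perfect fifth above concert.
F4 → C5
C4 → G4
B3 → F#4
E4 → B4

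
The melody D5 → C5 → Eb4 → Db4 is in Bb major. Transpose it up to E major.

G#5 F#5 A4 G4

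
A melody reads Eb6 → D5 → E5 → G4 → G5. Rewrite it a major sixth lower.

Gb5 F4 G4 Bb3 Bb4

Eb6: a sixth down reaches G, and 9 semitones makes it Gb5.
A major sixth down from D5 gives F4.
E5 down a major sixth is G4.
A major sixth down from G4 gives Bb3.
G5: a sixth down reaches B, and 9 semitones makes it Bb4.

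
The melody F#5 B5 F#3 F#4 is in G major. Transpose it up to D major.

G major to D major up is a perfect fifth, so every note moves up by that interval.
F#5 becomes C#6
B5 becomes F#6
F#3 becomes C#4
F#4 becomes C#5

C#6 F#6 C#4 C#5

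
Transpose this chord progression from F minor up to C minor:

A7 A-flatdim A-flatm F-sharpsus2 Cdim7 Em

F minor up to C minor is a perfect fifth; each chord root moves by that interval while the quality stays the same.
A7: root A up a perfect fifth → E, giving E7.
A-flatdim: root A-flat up a perfect fifth → Eb, giving Ebdim.
A-flatm: root A-flat up a perfect fifth → Eb, giving Ebm.
F-sharpsus2: root F-sharp up a perfect fifth → C#, giving C#sus2.
Cdim7: root C up a perfect fifth → G, giving Gdim7.
Em: root E up a perfect fifth → B, giving Bm.

E7 Ebdim Ebm C#sus2 Gdim7 Bm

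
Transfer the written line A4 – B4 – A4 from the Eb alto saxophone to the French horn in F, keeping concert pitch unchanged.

First find concert pitch: the Eb alto saxophone sounds a major sixth below written, so A4 B4 A4 sounds C4 D4 C4.
Then write for French horn in F: it sounds a perfect fifth below written, so the part must be a perfect fifth above concert.
C4 → G4
D4 → A4
C4 → G4

G4 A4 G4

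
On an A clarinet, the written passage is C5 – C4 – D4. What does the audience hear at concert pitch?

Written C4 on the A clarinet sounds as A3, a minor third lower; apply that shift to every note.
C5 becomes A4
C4 becomes A3
D4 becomes B3

A4 A3 B3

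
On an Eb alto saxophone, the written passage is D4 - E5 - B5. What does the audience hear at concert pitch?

F3 G4 D5

Written C4 on the Eb alto saxophone sounds as Eb3, a major sixth lower; apply that shift to every note.
D4 becomes F3
E5 becomes G4
B5 becomes D5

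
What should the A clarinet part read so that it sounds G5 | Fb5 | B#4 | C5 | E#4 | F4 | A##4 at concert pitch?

Written C4 sounds as A3 on the A clarinet, so concert pitches are written a minor third up.
G5 gives Bb5
Fb5 gives Abb5
B#4 gives D#5
C5 gives Eb5
E#4 gives G#4
F4 gives Ab4
A##4 gives C##5

Bb5 Abb5 D#5 Eb5 G#4 Ab4 C##5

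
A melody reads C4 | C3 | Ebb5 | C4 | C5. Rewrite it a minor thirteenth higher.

Ab5 Ab4 Cbb7 Ab5 Ab6

C4 gives Ab5
C3 gives Ab4
Ebb5 gives Cbb7
C4 gives Ab5
C5 gives Ab6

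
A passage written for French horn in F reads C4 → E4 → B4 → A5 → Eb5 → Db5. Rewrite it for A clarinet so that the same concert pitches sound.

First find concert pitch: the French horn in F sounds a perfect fifth below written, so C4 E4 B4 A5 Eb5 Db5 sounds F3 A3 E4 D5 Ab4 Gb4.
Then write for A clarinet: it sounds a minor third below written, so the part must be a minor third above concert.
F3 → Ab3
A3 → C4
E4 → G4
D5 → F5
Ab4 → Cb5
Gb4 → Bbb4

Ab3 C4 G4 F5 Cb5 Bbb4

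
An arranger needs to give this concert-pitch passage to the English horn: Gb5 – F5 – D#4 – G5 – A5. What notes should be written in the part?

Db6 C6 A#4 D6 E6

The English horn sounds a perfect fifth below written, so the written part must be a perfect fifth above concert — transpose each note up.
Gb5 to Db6
F5 to C6
D#4 to A#4
G5 to D6
A5 to E6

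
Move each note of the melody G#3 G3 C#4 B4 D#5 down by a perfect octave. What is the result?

A perfect octave down from G#3 gives G#2.
G3: an octave down reaches G, and 12 semitones makes it G2.
C#4 down a perfect octave is C#3.
A perfect octave down from B4 gives B3.
D#5: an octave down reaches D, and 12 semitones makes it D#4.

G#2 G2 C#3 B3 D#4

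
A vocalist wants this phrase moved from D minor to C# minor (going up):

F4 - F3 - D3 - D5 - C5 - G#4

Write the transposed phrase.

E5 E4 C#4 C#6 B5 F##5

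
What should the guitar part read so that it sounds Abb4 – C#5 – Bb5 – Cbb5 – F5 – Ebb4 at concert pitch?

Written C4 sounds as C3 on the guitar, so concert pitches are written a perfect octave up.
Abb4 -> Abb5
C#5 -> C#6
Bb5 -> Bb6
Cbb5 -> Cbb6
F5 -> F6
Ebb4 -> Ebb5

Abb5 C#6 Bb6 Cbb6 F6 Ebb5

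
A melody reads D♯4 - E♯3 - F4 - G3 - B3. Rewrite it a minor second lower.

C##4 D##3 E4 F#3 A#3

D#4 → C##4
E#3 → D##3
F4 → E4
G3 → F#3
B3 → A#3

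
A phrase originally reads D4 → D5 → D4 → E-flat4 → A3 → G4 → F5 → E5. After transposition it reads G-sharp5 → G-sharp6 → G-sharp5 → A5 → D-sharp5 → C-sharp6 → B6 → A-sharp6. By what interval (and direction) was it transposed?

up an augmented eleventh

Take the first pair: D4 → G#5. D to G spans 11 letter names, so the interval is some kind of eleventh.
D4 to G#5 is 18 semitones, which makes it an augmented eleventh; the second version is higher, so the direction is up.
Checking another pair — E5 → A#6 — gives the same interval.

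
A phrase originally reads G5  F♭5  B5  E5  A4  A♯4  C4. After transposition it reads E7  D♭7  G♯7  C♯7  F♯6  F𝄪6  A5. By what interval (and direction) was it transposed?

up a major thirteenth

Take the first pair: G5 → E7. G to E spans 13 letter names, so the interval is some kind of thirteenth.
G5 to E7 is 21 semitones, which makes it a major thirteenth; the second version is higher, so the direction is up.
Checking another pair — C4 → A5 — gives the same interval.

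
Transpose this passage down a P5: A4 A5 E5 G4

D4 D5 A4 C4

A4 down a perfect fifth is D4.
A5 down a perfect fifth is D5.
A perfect fifth down from E5 gives A4.
G4: a fifth down reaches C, and 7 semitones makes it C4.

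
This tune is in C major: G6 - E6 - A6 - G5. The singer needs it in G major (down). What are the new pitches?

D6 B5 E6 D5

From C down to G is a perfect fourth; apply that to each pitch.
G6 gives D6
E6 gives B5
A6 gives E6
G5 gives D5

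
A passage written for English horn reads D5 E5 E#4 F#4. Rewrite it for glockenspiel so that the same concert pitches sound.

G2 A2 A#1 B1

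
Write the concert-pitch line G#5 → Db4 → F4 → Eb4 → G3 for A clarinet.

Written C4 sounds as A3 on the A clarinet, so concert pitches are written a minor third up.
G#5 to B5
Db4 to Fb4
F4 to Ab4
Eb4 to Gb4
G3 to Bb3

B5 Fb4 Ab4 Gb4 Bb3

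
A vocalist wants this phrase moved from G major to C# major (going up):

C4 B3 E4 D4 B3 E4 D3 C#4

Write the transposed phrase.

From G up to C# is an augmented fourth; apply that to each pitch.
C4 -> F#4
B3 -> E#4
E4 -> A#4
D4 -> G#4
B3 -> E#4
E4 -> A#4
D3 -> G#3
C#4 -> F##4

F#4 E#4 A#4 G#4 E#4 A#4 G#3 F##4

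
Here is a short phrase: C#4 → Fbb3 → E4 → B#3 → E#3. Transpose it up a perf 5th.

G#4 Cbb4 B4 F##4 B#3

C#4 becomes G#4
Fbb3 becomes Cbb4
E4 becomes B4
B#3 becomes F##4
E#3 becomes B#3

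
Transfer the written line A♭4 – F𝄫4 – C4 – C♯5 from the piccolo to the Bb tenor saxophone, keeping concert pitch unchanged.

First find concert pitch: the piccolo sounds a perfect octave above written, so A♭4 F𝄫4 C4 C♯5 sounds Ab5 Fbb5 C5 C#6.
Then write for Bb tenor saxophone: it sounds a major ninth below written, so the part must be a major ninth above concert.
Ab5 → Bb6
Fbb5 → Gbb6
C5 → D6
C#6 → D#7

Bb6 Gbb6 D6 D#7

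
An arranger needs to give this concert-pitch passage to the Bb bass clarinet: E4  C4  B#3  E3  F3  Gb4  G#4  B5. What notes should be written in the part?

F#5 D5 C##5 F#4 G4 Ab5 A#5 C#7

The Bb bass clarinet sounds a major ninth below written, so the written part must be a major ninth above concert — transpose each note up.
E4 to F#5
C4 to D5
B#3 to C##5
E3 to F#4
F3 to G4
Gb4 to Ab5
G#4 to A#5
B5 to C#7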